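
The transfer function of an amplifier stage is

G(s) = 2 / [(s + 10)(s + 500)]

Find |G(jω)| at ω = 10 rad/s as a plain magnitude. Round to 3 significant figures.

0.000283

At s = jω = j10:
pole (s+10): 10 + j10 → |·| = √(10²+10²) = √200 ≈ 14.142, ∠ = arctan(10/10) ≈ 45.00°
pole (s+500): 500 + j10 → |·| = √(500²+10²) = √250100 ≈ 500.1, ∠ = arctan(10/500) ≈ 1.15°
|G| = 2 / 7072.4 ≈ 0.00028279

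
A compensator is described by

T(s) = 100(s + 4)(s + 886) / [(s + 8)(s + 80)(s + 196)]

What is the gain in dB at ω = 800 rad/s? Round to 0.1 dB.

-14.9 dB

At s = jω = j800:
zero (s+4): 4 + j800 → |·| = √(4²+800²) = √640016 ≈ 800.01, ∠ = arctan(800/4) ≈ 89.71°
zero (s+886): 886 + j800 → |·| = √(886²+800²) = √1424996 ≈ 1193.7, ∠ = arctan(800/886) ≈ 42.08°
pole (s+8): 8 + j800 → |·| = √(8²+800²) = √640064 ≈ 800.04, ∠ = arctan(800/8) ≈ 89.43°
pole (s+80): 80 + j800 → |·| = √(80²+800²) = √646400 ≈ 803.99, ∠ = arctan(800/80) ≈ 84.29°
pole (s+196): 196 + j800 → |·| = √(196²+800²) = √678416 ≈ 823.66, ∠ = arctan(800/196) ≈ 76.23°
|T| = 100 · 9.5497e+05 / 5.298e+08 ≈ 0.18025
Gain = 20 log₁₀(0.18025) ≈ -14.88 dB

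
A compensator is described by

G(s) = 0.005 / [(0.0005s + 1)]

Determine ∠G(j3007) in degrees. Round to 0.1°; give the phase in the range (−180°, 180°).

At ω = 3007 rad/s:
pole (1 + j3007·0.0005) = 1 + j1.5035 → |·| ≈ 1.8057, ∠ ≈ 56.37°
∠G = (0°) − (56.37°) = -56.37°

-56.4°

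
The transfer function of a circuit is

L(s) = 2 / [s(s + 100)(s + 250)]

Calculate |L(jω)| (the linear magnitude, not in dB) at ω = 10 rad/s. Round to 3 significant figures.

7.95e-06

At s = jω = j10:
pole (s+100): 100 + j10 → |·| = √(100²+10²) = √10100 ≈ 100.5, ∠ = arctan(10/100) ≈ 5.71°
pole (s+250): 250 + j10 → |·| = √(250²+10²) = √62600 ≈ 250.2, ∠ = arctan(10/250) ≈ 2.29°
pole at origin: |s| = 10, ∠ = 90.00° (in denominator)
|L| = 2 / 2.5145e+05 ≈ 7.9539e-06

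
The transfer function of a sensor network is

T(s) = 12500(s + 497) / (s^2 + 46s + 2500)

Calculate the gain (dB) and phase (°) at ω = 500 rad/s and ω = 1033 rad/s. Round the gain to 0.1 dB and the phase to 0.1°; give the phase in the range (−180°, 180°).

At s = jω = j500:
zero (s+497): 497 + j500 → |·| = √(497²+500²) = √497009 ≈ 704.99, ∠ = arctan(500/497) ≈ 45.17°
quadratic: (j500)² + 46·j500 + 2500 = -247500 + j23000 → |·| ≈ 2.4857e+05, ∠ ≈ 174.69°
|T| = 12500 · 704.99 / 2.4857e+05 ≈ 35.452
Gain = 20 log₁₀(35.452) ≈ 30.99 dB
∠T = 45.17° − 174.69° = -129.52°

At s = jω = j1033:
zero (s+497): 497 + j1033 → |·| = √(497²+1033²) = √1314098 ≈ 1146.3, ∠ = arctan(1033/497) ≈ 64.31°
quadratic: (j1033)² + 46·j1033 + 2500 = -1064589 + j47518 → |·| ≈ 1.0656e+06, ∠ ≈ 177.44°
|T| = 12500 · 1146.3 / 1.0656e+06 ≈ 13.447
Gain = 20 log₁₀(13.447) ≈ 22.57 dB
∠T = 64.31° − 177.44° = -113.13°

ω = 500: 31.0 dB, -129.5°; ω = 1033: 22.6 dB, -113.1°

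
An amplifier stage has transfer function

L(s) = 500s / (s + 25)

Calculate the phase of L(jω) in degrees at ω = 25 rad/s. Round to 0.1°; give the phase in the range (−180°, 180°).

45.0°

At s = jω = j25:
zero at origin: s = j25 → |·| = 25, ∠ = 90.00°
pole (s+25): 25 + j25 → |·| = √(25²+25²) = √1250 ≈ 35.355, ∠ = arctan(25/25) ≈ 45.00°
∠L = 90.00° − 45.00° = 45.00°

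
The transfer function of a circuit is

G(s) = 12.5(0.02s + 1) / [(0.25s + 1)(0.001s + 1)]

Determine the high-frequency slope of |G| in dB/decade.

-20 dB/decade

Each pole contributes −20 dB/decade at high frequency; each zero contributes +20 dB/decade.
Net: 1 zero(s) − 2 pole(s) → -20 dB/decade.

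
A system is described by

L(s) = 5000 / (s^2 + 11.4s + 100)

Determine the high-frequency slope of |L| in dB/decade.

-40 dB/decade

Each pole contributes −20 dB/decade at high frequency; each zero contributes +20 dB/decade.
Net: 0 zero(s) − 2 pole(s) → -40 dB/decade.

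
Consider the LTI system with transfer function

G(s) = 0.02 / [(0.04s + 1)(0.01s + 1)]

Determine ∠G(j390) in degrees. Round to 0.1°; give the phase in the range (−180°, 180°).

-162.0°

At ω = 390 rad/s:
pole (1 + j390·0.04) = 1 + j15.6 → |·| ≈ 15.632, ∠ ≈ 86.33°
pole (1 + j390·0.01) = 1 + j3.9 → |·| ≈ 4.0262, ∠ ≈ 75.62°
∠G = (0°) − (86.33° + 75.62°) = -161.95°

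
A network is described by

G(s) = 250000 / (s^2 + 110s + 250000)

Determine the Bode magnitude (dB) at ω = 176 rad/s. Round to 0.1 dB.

1.1 dB

At s = jω = j176:
quadratic: (j176)² + 110·j176 + 250000 = 219024 + j19360 → |·| ≈ 2.1988e+05, ∠ ≈ 5.05°
|G| = 250000 / 2.1988e+05 ≈ 1.137
Gain = 20 log₁₀(1.137) ≈ 1.12 dB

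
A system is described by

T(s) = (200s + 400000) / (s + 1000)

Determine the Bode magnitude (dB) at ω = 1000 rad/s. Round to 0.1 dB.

Substitute s = j1000:
Numerator: 200(j1000) + 400000 = 400000 + j200000
Denominator: (j1000) + 1000 = 1000 + j1000
|N| = √(400000² + 200000²) ≈ 4.4721e+05, ∠N ≈ 26.57°
|D| = √(1000² + 1000²) ≈ 1414.2, ∠D ≈ 45.00°
|T| = 4.4721e+05 / 1414.2 ≈ 316.23
Gain = 20 log₁₀(316.23) ≈ 50.00 dB

50.0 dB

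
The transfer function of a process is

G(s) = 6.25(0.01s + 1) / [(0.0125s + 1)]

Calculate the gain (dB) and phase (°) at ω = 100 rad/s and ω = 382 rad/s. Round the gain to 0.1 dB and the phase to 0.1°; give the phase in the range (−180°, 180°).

At ω = 100 rad/s:
zero (1 + j100·0.01) = 1 + j1 → |·| ≈ 1.4142, ∠ ≈ 45.00°
pole (1 + j100·0.0125) = 1 + j1.25 → |·| ≈ 1.6008, ∠ ≈ 51.34°
|G| = 6.25 · 1.4142 / (1.6008) ≈ 5.5215
Gain = 20 log₁₀(5.5215) ≈ 14.84 dB
∠G = (45.00°) − (51.34°) = -6.34°

At ω = 382 rad/s:
zero (1 + j382·0.01) = 1 + j3.82 → |·| ≈ 3.9487, ∠ ≈ 75.33°
pole (1 + j382·0.0125) = 1 + j4.775 → |·| ≈ 4.8786, ∠ ≈ 78.17°
|G| = 6.25 · 3.9487 / (4.8786) ≈ 5.0587
Gain = 20 log₁₀(5.0587) ≈ 14.08 dB
∠G = (75.33°) − (78.17°) = -2.84°

ω = 100: 14.8 dB, -6.3°; ω = 382: 14.1 dB, -2.8°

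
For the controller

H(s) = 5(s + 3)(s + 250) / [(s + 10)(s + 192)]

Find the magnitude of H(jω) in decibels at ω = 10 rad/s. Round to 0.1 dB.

At s = jω = j10:
zero (s+3): 3 + j10 → |·| = √(3²+10²) = √109 ≈ 10.44, ∠ = arctan(10/3) ≈ 73.30°
zero (s+250): 250 + j10 → |·| = √(250²+10²) = √62600 ≈ 250.2, ∠ = arctan(10/250) ≈ 2.29°
pole (s+10): 10 + j10 → |·| = √(10²+10²) = √200 ≈ 14.142, ∠ = arctan(10/10) ≈ 45.00°
pole (s+192): 192 + j10 → |·| = √(192²+10²) = √36964 ≈ 192.26, ∠ = arctan(10/192) ≈ 2.98°
|H| = 5 · 2612.1 / 2718.9 ≈ 4.8036
Gain = 20 log₁₀(4.8036) ≈ 13.63 dB

13.6 dB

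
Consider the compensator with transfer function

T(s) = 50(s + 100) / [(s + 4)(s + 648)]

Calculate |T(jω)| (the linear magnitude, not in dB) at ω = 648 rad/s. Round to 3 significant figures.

At s = jω = j648:
zero (s+100): 100 + j648 → |·| = √(100²+648²) = √429904 ≈ 655.67, ∠ = arctan(648/100) ≈ 81.23°
pole (s+4): 4 + j648 → |·| = √(4²+648²) = √419920 ≈ 648.01, ∠ = arctan(648/4) ≈ 89.65°
pole (s+648): 648 + j648 → |·| = √(648²+648²) = √839808 ≈ 916.41, ∠ = arctan(648/648) ≈ 45.00°
|T| = 50 · 655.67 / 5.9384e+05 ≈ 0.055206

0.0552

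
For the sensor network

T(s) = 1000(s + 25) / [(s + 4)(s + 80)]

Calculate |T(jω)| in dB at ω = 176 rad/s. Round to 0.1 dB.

14.4 dB

At s = jω = j176:
zero (s+25): 25 + j176 → |·| = √(25²+176²) = √31601 ≈ 177.77, ∠ = arctan(176/25) ≈ 81.92°
pole (s+4): 4 + j176 → |·| = √(4²+176²) = √30992 ≈ 176.05, ∠ = arctan(176/4) ≈ 88.70°
pole (s+80): 80 + j176 → |·| = √(80²+176²) = √37376 ≈ 193.33, ∠ = arctan(176/80) ≈ 65.56°
|T| = 1000 · 177.77 / 34036 ≈ 5.223
Gain = 20 log₁₀(5.223) ≈ 14.36 dB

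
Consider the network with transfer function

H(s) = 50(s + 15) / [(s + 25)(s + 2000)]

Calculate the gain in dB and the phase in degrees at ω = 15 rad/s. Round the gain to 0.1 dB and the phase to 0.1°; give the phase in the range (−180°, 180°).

At s = jω = j15:
zero (s+15): 15 + j15 → |·| = √(15²+15²) = √450 ≈ 21.213, ∠ = arctan(15/15) ≈ 45.00°
pole (s+25): 25 + j15 → |·| = √(25²+15²) = √850 ≈ 29.155, ∠ = arctan(15/25) ≈ 30.96°
pole (s+2000): 2000 + j15 → |·| = √(2000²+15²) = √4000225 ≈ 2000.1, ∠ = arctan(15/2000) ≈ 0.43°
|H| = 50 · 21.213 / 58313 ≈ 0.018189
Gain = 20 log₁₀(0.018189) ≈ -34.80 dB
∠H = 45.00° − 31.39° = 13.61°

-34.8 dB, 13.6°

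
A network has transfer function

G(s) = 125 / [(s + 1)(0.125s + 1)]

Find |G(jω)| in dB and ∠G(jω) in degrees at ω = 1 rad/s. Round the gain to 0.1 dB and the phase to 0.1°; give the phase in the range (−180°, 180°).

38.9 dB, -52.1°

At ω = 1 rad/s:
pole (1 + j1·1) = 1 + j1 → |·| ≈ 1.4142, ∠ ≈ 45.00°
pole (1 + j1·0.125) = 1 + j0.125 → |·| ≈ 1.0078, ∠ ≈ 7.13°
|G| = 125 · 1 / (1.4142 · 1.0078) ≈ 87.705
Gain = 20 log₁₀(87.705) ≈ 38.86 dB
∠G = (0°) − (45.00° + 7.13°) = -52.13°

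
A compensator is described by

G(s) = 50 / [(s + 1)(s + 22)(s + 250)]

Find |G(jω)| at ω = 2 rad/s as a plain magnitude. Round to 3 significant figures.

At s = jω = j2:
pole (s+1): 1 + j2 → |·| = √(1²+2²) = √5 ≈ 2.2361, ∠ = arctan(2/1) ≈ 63.43°
pole (s+22): 22 + j2 → |·| = √(22²+2²) = √488 ≈ 22.091, ∠ = arctan(2/22) ≈ 5.19°
pole (s+250): 250 + j2 → |·| = √(250²+2²) = √62504 ≈ 250.01, ∠ = arctan(2/250) ≈ 0.46°
|G| = 50 / 12350 ≈ 0.0040486

0.00405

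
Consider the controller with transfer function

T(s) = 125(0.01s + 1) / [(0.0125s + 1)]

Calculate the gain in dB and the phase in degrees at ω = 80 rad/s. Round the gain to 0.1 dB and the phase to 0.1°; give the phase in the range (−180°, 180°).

41.1 dB, -6.3°

At ω = 80 rad/s:
zero (1 + j80·0.01) = 1 + j0.8 → |·| ≈ 1.2806, ∠ ≈ 38.66°
pole (1 + j80·0.0125) = 1 + j1 → |·| ≈ 1.4142, ∠ ≈ 45.00°
|T| = 125 · 1.2806 / (1.4142) ≈ 113.19
Gain = 20 log₁₀(113.19) ≈ 41.08 dB
∠T = (38.66°) − (45.00°) = -6.34°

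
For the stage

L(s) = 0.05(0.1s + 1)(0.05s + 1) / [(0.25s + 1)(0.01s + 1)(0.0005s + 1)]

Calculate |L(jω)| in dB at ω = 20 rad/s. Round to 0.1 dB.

-30.3 dB

At ω = 20 rad/s:
zero (1 + j20·0.1) = 1 + j2 → |·| ≈ 2.2361, ∠ ≈ 63.43°
zero (1 + j20·0.05) = 1 + j1 → |·| ≈ 1.4142, ∠ ≈ 45.00°
pole (1 + j20·0.25) = 1 + j5 → |·| ≈ 5.099, ∠ ≈ 78.69°
pole (1 + j20·0.01) = 1 + j0.2 → |·| ≈ 1.0198, ∠ ≈ 11.31°
pole (1 + j20·0.0005) = 1 + j0.01 → |·| ≈ 1, ∠ ≈ 0.57°
|L| = 0.05 · 2.2361 · 1.4142 / (5.099 · 1.0198 · 1) ≈ 0.030407
Gain = 20 log₁₀(0.030407) ≈ -30.34 dB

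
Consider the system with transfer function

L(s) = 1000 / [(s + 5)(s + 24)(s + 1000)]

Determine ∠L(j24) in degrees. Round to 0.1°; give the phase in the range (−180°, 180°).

At s = jω = j24:
pole (s+5): 5 + j24 → |·| = √(5²+24²) = √601 ≈ 24.515, ∠ = arctan(24/5) ≈ 78.23°
pole (s+24): 24 + j24 → |·| = √(24²+24²) = √1152 ≈ 33.941, ∠ = arctan(24/24) ≈ 45.00°
pole (s+1000): 1000 + j24 → |·| = √(1000²+24²) = √1000576 ≈ 1000.3, ∠ = arctan(24/1000) ≈ 1.37°
∠L = 0.00° − 124.60° = -124.60°

-124.6°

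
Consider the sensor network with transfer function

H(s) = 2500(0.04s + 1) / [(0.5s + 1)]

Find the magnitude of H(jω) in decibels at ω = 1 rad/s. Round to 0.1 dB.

67.0 dB

At ω = 1 rad/s:
zero (1 + j1·0.04) = 1 + j0.04 → |·| ≈ 1.0008, ∠ ≈ 2.29°
pole (1 + j1·0.5) = 1 + j0.5 → |·| ≈ 1.118, ∠ ≈ 26.57°
|H| = 2500 · 1.0008 / (1.118) ≈ 2237.9
Gain = 20 log₁₀(2237.9) ≈ 67.00 dB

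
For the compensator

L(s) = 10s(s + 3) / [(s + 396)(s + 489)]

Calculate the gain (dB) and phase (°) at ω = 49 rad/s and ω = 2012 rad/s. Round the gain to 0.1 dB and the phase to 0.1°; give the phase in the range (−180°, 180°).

ω = 49: -18.2 dB, 163.7°; ω = 2012: 19.6 dB, 24.7°

At s = jω = j49:
zero (s+3): 3 + j49 → |·| = √(3²+49²) = √2410 ≈ 49.092, ∠ = arctan(49/3) ≈ 86.50°
zero at origin: s = j49 → |·| = 49, ∠ = 90.00°
pole (s+396): 396 + j49 → |·| = √(396²+49²) = √159217 ≈ 399.02, ∠ = arctan(49/396) ≈ 7.05°
pole (s+489): 489 + j49 → |·| = √(489²+49²) = √241522 ≈ 491.45, ∠ = arctan(49/489) ≈ 5.72°
|L| = 10 · 2405.5 / 1.961e+05 ≈ 0.12267
Gain = 20 log₁₀(0.12267) ≈ -18.23 dB
∠L = 176.50° − 12.77° = 163.73°

At s = jω = j2012:
zero (s+3): 3 + j2012 → |·| = √(3²+2012²) = √4048153 ≈ 2012, ∠ = arctan(2012/3) ≈ 89.91°
zero at origin: s = j2012 → |·| = 2012, ∠ = 90.00°
pole (s+396): 396 + j2012 → |·| = √(396²+2012²) = √4204960 ≈ 2050.6, ∠ = arctan(2012/396) ≈ 78.87°
pole (s+489): 489 + j2012 → |·| = √(489²+2012²) = √4287265 ≈ 2070.6, ∠ = arctan(2012/489) ≈ 76.34°
|L| = 10 · 4.0481e+06 / 4.246e+06 ≈ 9.5339
Gain = 20 log₁₀(9.5339) ≈ 19.59 dB
∠L = 179.91° − 155.21° = 24.70°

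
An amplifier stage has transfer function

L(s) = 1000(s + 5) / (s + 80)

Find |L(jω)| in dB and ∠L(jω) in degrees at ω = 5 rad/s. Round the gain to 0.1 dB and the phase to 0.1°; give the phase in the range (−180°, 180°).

At s = jω = j5:
zero (s+5): 5 + j5 → |·| = √(5²+5²) = √50 ≈ 7.0711, ∠ = arctan(5/5) ≈ 45.00°
pole (s+80): 80 + j5 → |·| = √(80²+5²) = √6425 ≈ 80.156, ∠ = arctan(5/80) ≈ 3.58°
|L| = 1000 · 7.0711 / 80.156 ≈ 88.217
Gain = 20 log₁₀(88.217) ≈ 38.91 dB
∠L = 45.00° − 3.58° = 41.42°

38.9 dB, 41.4°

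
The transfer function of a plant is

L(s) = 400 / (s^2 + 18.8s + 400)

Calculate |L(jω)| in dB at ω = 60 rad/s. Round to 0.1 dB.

-18.6 dB

At s = jω = j60:
quadratic: (j60)² + 18.8·j60 + 400 = -3200 + j1128 → |·| ≈ 3393, ∠ ≈ 160.58°
|L| = 400 / 3393 ≈ 0.11789
Gain = 20 log₁₀(0.11789) ≈ -18.57 dB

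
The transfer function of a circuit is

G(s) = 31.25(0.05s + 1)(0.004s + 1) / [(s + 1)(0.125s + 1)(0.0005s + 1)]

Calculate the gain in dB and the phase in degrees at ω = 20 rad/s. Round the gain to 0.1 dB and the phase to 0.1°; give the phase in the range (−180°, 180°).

At ω = 20 rad/s:
zero (1 + j20·0.05) = 1 + j1 → |·| ≈ 1.4142, ∠ ≈ 45.00°
zero (1 + j20·0.004) = 1 + j0.08 → |·| ≈ 1.0032, ∠ ≈ 4.57°
pole (1 + j20·1) = 1 + j20 → |·| ≈ 20.025, ∠ ≈ 87.14°
pole (1 + j20·0.125) = 1 + j2.5 → |·| ≈ 2.6926, ∠ ≈ 68.20°
pole (1 + j20·0.0005) = 1 + j0.01 → |·| ≈ 1, ∠ ≈ 0.57°
|G| = 31.25 · 1.4142 · 1.0032 / (20.025 · 2.6926 · 1) ≈ 0.82225
Gain = 20 log₁₀(0.82225) ≈ -1.70 dB
∠G = (45.00° + 4.57°) − (87.14° + 68.20° + 0.57°) = -106.34°

-1.7 dB, -106.3°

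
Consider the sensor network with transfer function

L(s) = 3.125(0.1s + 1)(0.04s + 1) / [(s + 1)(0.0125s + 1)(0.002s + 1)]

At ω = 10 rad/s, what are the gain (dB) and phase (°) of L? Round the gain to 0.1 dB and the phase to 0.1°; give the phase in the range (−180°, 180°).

At ω = 10 rad/s:
zero (1 + j10·0.1) = 1 + j1 → |·| ≈ 1.4142, ∠ ≈ 45.00°
zero (1 + j10·0.04) = 1 + j0.4 → |·| ≈ 1.077, ∠ ≈ 21.80°
pole (1 + j10·1) = 1 + j10 → |·| ≈ 10.05, ∠ ≈ 84.29°
pole (1 + j10·0.0125) = 1 + j0.125 → |·| ≈ 1.0078, ∠ ≈ 7.13°
pole (1 + j10·0.002) = 1 + j0.02 → |·| ≈ 1.0002, ∠ ≈ 1.15°
|L| = 3.125 · 1.4142 · 1.077 / (10.05 · 1.0078 · 1.0002) ≈ 0.46984
Gain = 20 log₁₀(0.46984) ≈ -6.56 dB
∠L = (45.00° + 21.80°) − (84.29° + 7.13° + 1.15°) = -25.77°

-6.6 dB, -25.8°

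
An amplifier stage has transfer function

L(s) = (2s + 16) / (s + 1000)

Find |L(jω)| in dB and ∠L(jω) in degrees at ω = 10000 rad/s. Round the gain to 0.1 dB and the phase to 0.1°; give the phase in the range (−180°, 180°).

Substitute s = j10000:
Numerator: 2(j10000) + 16 = 16 + j20000
Denominator: (j10000) + 1000 = 1000 + j10000
|N| = √(16² + 20000²) ≈ 20000, ∠N ≈ 89.95°
|D| = √(1000² + 10000²) ≈ 10050, ∠D ≈ 84.29°
|L| = 20000 / 10050 ≈ 1.99
Gain = 20 log₁₀(1.99) ≈ 5.98 dB
∠L = 89.95° − 84.29° = 5.66°

6.0 dB, 5.7°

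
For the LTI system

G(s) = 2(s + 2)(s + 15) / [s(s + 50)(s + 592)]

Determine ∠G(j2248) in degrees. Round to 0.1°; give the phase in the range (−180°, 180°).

-74.4°

At s = jω = j2248:
zero (s+2): 2 + j2248 → |·| = √(2²+2248²) = √5053508 ≈ 2248, ∠ = arctan(2248/2) ≈ 89.95°
zero (s+15): 15 + j2248 → |·| = √(15²+2248²) = √5053729 ≈ 2248.1, ∠ = arctan(2248/15) ≈ 89.62°
pole (s+50): 50 + j2248 → |·| = √(50²+2248²) = √5056004 ≈ 2248.6, ∠ = arctan(2248/50) ≈ 88.73°
pole (s+592): 592 + j2248 → |·| = √(592²+2248²) = √5403968 ≈ 2324.6, ∠ = arctan(2248/592) ≈ 75.25°
pole at origin: |s| = 2248, ∠ = 90.00° (in denominator)
∠G = 179.57° − 253.98° = -74.41°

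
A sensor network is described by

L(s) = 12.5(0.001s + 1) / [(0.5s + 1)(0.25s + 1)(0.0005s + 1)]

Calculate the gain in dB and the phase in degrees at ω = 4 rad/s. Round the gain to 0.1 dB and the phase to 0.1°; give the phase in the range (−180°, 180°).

At ω = 4 rad/s:
zero (1 + j4·0.001) = 1 + j0.004 → |·| ≈ 1, ∠ ≈ 0.23°
pole (1 + j4·0.5) = 1 + j2 → |·| ≈ 2.2361, ∠ ≈ 63.43°
pole (1 + j4·0.25) = 1 + j1 → |·| ≈ 1.4142, ∠ ≈ 45.00°
pole (1 + j4·0.0005) = 1 + j0.002 → |·| ≈ 1, ∠ ≈ 0.11°
|L| = 12.5 · 1 / (2.2361 · 1.4142 · 1) ≈ 3.9528
Gain = 20 log₁₀(3.9528) ≈ 11.94 dB
∠L = (0.23°) − (63.43° + 45.00° + 0.11°) = -108.31°

11.9 dB, -108.3°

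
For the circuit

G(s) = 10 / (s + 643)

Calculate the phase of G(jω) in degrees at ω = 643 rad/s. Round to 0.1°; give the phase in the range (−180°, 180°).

At s = jω = j643:
pole (s+643): 643 + j643 → |·| = √(643²+643²) = √826898 ≈ 909.34, ∠ = arctan(643/643) ≈ 45.00°
∠G = 0.00° − 45.00° = -45.00°

-45.0°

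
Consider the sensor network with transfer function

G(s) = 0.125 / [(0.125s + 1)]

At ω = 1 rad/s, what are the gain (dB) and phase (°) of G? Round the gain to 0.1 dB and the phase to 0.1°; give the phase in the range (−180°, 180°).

At ω = 1 rad/s:
pole (1 + j1·0.125) = 1 + j0.125 → |·| ≈ 1.0078, ∠ ≈ 7.13°
|G| = 0.125 · 1 / (1.0078) ≈ 0.12403
Gain = 20 log₁₀(0.12403) ≈ -18.13 dB
∠G = (0°) − (7.13°) = -7.13°

-18.1 dB, -7.1°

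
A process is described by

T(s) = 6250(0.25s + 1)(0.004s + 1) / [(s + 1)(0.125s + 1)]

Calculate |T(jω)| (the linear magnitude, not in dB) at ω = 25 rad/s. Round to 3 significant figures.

484

At ω = 25 rad/s:
zero (1 + j25·0.25) = 1 + j6.25 → |·| ≈ 6.3295, ∠ ≈ 80.91°
zero (1 + j25·0.004) = 1 + j0.1 → |·| ≈ 1.005, ∠ ≈ 5.71°
pole (1 + j25·1) = 1 + j25 → |·| ≈ 25.02, ∠ ≈ 87.71°
pole (1 + j25·0.125) = 1 + j3.125 → |·| ≈ 3.2811, ∠ ≈ 72.26°
|T| = 6250 · 6.3295 · 1.005 / (25.02 · 3.2811) ≈ 484.29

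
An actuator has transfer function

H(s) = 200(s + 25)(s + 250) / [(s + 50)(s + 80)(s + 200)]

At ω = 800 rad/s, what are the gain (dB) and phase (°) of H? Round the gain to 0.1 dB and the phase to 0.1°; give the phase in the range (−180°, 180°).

-12.0 dB, -85.8°

At s = jω = j800:
zero (s+25): 25 + j800 → |·| = √(25²+800²) = √640625 ≈ 800.39, ∠ = arctan(800/25) ≈ 88.21°
zero (s+250): 250 + j800 → |·| = √(250²+800²) = √702500 ≈ 838.15, ∠ = arctan(800/250) ≈ 72.65°
pole (s+50): 50 + j800 → |·| = √(50²+800²) = √642500 ≈ 801.56, ∠ = arctan(800/50) ≈ 86.42°
pole (s+80): 80 + j800 → |·| = √(80²+800²) = √646400 ≈ 803.99, ∠ = arctan(800/80) ≈ 84.29°
pole (s+200): 200 + j800 → |·| = √(200²+800²) = √680000 ≈ 824.62, ∠ = arctan(800/200) ≈ 75.96°
|H| = 200 · 6.7085e+05 / 5.3142e+08 ≈ 0.25247
Gain = 20 log₁₀(0.25247) ≈ -11.96 dB
∠H = 160.86° − 246.67° = -85.81°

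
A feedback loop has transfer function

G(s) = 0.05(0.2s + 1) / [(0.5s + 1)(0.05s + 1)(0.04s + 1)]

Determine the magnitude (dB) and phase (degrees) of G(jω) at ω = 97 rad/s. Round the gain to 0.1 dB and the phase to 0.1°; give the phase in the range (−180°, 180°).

At ω = 97 rad/s:
zero (1 + j97·0.2) = 1 + j19.4 → |·| ≈ 19.426, ∠ ≈ 87.05°
pole (1 + j97·0.5) = 1 + j48.5 → |·| ≈ 48.51, ∠ ≈ 88.82°
pole (1 + j97·0.05) = 1 + j4.85 → |·| ≈ 4.952, ∠ ≈ 78.35°
pole (1 + j97·0.04) = 1 + j3.88 → |·| ≈ 4.0068, ∠ ≈ 75.55°
|G| = 0.05 · 19.426 / (48.51 · 4.952 · 4.0068) ≈ 0.0010091
Gain = 20 log₁₀(0.0010091) ≈ -59.92 dB
∠G = (87.05°) − (88.82° + 78.35° + 75.55°) = -155.67°

-59.9 dB, -155.7°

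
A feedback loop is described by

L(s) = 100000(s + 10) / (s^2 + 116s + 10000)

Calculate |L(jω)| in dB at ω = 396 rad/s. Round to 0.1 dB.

At s = jω = j396:
zero (s+10): 10 + j396 → |·| = √(10²+396²) = √156916 ≈ 396.13, ∠ = arctan(396/10) ≈ 88.55°
quadratic: (j396)² + 116·j396 + 10000 = -146816 + j45936 → |·| ≈ 1.5383e+05, ∠ ≈ 162.63°
|L| = 100000 · 396.13 / 1.5383e+05 ≈ 257.51
Gain = 20 log₁₀(257.51) ≈ 48.22 dB

48.2 dB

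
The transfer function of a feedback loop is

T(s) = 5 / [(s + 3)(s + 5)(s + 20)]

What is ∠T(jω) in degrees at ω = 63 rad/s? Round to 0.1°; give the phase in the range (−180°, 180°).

At s = jω = j63:
pole (s+3): 3 + j63 → |·| = √(3²+63²) = √3978 ≈ 63.071, ∠ = arctan(63/3) ≈ 87.27°
pole (s+5): 5 + j63 → |·| = √(5²+63²) = √3994 ≈ 63.198, ∠ = arctan(63/5) ≈ 85.46°
pole (s+20): 20 + j63 → |·| = √(20²+63²) = √4369 ≈ 66.098, ∠ = arctan(63/20) ≈ 72.39°
∠T = 0.00° − 245.12° = -245.12° ≡ 114.88° (principal value)

114.9°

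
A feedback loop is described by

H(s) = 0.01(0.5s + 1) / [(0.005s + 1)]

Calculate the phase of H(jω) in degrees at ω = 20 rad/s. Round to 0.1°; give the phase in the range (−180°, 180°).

78.6°

At ω = 20 rad/s:
zero (1 + j20·0.5) = 1 + j10 → |·| ≈ 10.05, ∠ ≈ 84.29°
pole (1 + j20·0.005) = 1 + j0.1 → |·| ≈ 1.005, ∠ ≈ 5.71°
∠H = (84.29°) − (5.71°) = 78.58°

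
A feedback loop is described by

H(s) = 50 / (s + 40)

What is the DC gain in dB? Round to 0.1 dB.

1.9 dB

H(0) = 50 / 40 = 1.25
20 log₁₀(1.25) ≈ 1.94 dB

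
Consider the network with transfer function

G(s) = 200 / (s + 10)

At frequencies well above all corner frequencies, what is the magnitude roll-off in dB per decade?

-20 dB/decade

Each pole contributes −20 dB/decade at high frequency; each zero contributes +20 dB/decade.
Net: 0 zero(s) − 1 pole(s) → -20 dB/decade.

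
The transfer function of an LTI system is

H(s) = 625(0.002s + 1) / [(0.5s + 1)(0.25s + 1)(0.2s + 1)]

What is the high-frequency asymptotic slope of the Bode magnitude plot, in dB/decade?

-40 dB/decade

Each pole contributes −20 dB/decade at high frequency; each zero contributes +20 dB/decade.
Net: 1 zero(s) − 3 pole(s) → -40 dB/decade.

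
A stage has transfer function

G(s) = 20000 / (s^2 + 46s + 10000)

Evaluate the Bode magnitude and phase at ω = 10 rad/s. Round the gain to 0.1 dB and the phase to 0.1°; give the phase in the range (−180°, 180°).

6.1 dB, -2.7°

At s = jω = j10:
quadratic: (j10)² + 46·j10 + 10000 = 9900 + j460 → |·| ≈ 9910.7, ∠ ≈ 2.66°
|G| = 20000 / 9910.7 ≈ 2.018
Gain = 20 log₁₀(2.018) ≈ 6.10 dB
∠G = 0.00° − 2.66° = -2.66°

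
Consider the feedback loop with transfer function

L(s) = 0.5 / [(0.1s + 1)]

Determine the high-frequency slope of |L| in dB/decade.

Each pole contributes −20 dB/decade at high frequency; each zero contributes +20 dB/decade.
Net: 0 zero(s) − 1 pole(s) → -20 dB/decade.

-20 dB/decade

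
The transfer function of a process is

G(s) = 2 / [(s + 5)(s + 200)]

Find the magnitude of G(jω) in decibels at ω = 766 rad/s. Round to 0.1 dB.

At s = jω = j766:
pole (s+5): 5 + j766 → |·| = √(5²+766²) = √586781 ≈ 766.02, ∠ = arctan(766/5) ≈ 89.63°
pole (s+200): 200 + j766 → |·| = √(200²+766²) = √626756 ≈ 791.68, ∠ = arctan(766/200) ≈ 75.37°
|G| = 2 / 6.0644e+05 ≈ 3.2979e-06
Gain = 20 log₁₀(3.2979e-06) ≈ -109.64 dB

-109.6 dB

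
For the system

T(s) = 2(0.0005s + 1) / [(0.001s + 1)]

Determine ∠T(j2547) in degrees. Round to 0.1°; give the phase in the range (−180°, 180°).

At ω = 2547 rad/s:
zero (1 + j2547·0.0005) = 1 + j1.2735 → |·| ≈ 1.6192, ∠ ≈ 51.86°
pole (1 + j2547·0.001) = 1 + j2.547 → |·| ≈ 2.7363, ∠ ≈ 68.56°
∠T = (51.86°) − (68.56°) = -16.70°

-16.7°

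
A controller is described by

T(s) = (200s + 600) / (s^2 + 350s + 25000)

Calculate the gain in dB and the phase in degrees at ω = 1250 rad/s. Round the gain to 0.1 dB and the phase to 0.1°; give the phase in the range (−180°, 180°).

Substitute s = j1250:
Numerator: 200(j1250) + 600 = 600 + j250000
Denominator: (j1250)^2 + 350(j1250) + 25000 = -1537500 + j437500
|N| = √(600² + 250000²) ≈ 2.5e+05, ∠N ≈ 89.86°
|D| = √(1537500² + 437500²) ≈ 1.5985e+06, ∠D ≈ 164.12°
|T| = 2.5e+05 / 1.5985e+06 ≈ 0.1564
Gain = 20 log₁₀(0.1564) ≈ -16.12 dB
∠T = 89.86° − 164.12° = -74.26°

-16.1 dB, -74.3°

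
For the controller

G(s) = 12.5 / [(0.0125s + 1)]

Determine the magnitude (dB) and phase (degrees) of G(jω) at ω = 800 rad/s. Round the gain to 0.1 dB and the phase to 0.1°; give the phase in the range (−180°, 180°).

At ω = 800 rad/s:
pole (1 + j800·0.0125) = 1 + j10 → |·| ≈ 10.05, ∠ ≈ 84.29°
|G| = 12.5 · 1 / (10.05) ≈ 1.2438
Gain = 20 log₁₀(1.2438) ≈ 1.90 dB
∠G = (0°) − (84.29°) = -84.29°

1.9 dB, -84.3°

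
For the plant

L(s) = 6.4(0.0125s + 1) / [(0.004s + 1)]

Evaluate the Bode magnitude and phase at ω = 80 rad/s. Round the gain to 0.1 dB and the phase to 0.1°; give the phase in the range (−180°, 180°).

At ω = 80 rad/s:
zero (1 + j80·0.0125) = 1 + j1 → |·| ≈ 1.4142, ∠ ≈ 45.00°
pole (1 + j80·0.004) = 1 + j0.32 → |·| ≈ 1.05, ∠ ≈ 17.74°
|L| = 6.4 · 1.4142 / (1.05) ≈ 8.6199
Gain = 20 log₁₀(8.6199) ≈ 18.71 dB
∠L = (45.00°) − (17.74°) = 27.26°

18.7 dB, 27.3°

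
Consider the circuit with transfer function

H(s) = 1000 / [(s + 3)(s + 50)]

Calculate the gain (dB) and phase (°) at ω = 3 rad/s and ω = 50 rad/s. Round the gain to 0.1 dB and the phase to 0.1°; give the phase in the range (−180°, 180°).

At s = jω = j3:
pole (s+3): 3 + j3 → |·| = √(3²+3²) = √18 ≈ 4.2426, ∠ = arctan(3/3) ≈ 45.00°
pole (s+50): 50 + j3 → |·| = √(50²+3²) = √2509 ≈ 50.09, ∠ = arctan(3/50) ≈ 3.43°
|H| = 1000 / 212.51 ≈ 4.7057
Gain = 20 log₁₀(4.7057) ≈ 13.45 dB
∠H = 0.00° − 48.43° = -48.43°

At s = jω = j50:
pole (s+3): 3 + j50 → |·| = √(3²+50²) = √2509 ≈ 50.09, ∠ = arctan(50/3) ≈ 86.57°
pole (s+50): 50 + j50 → |·| = √(50²+50²) = √5000 ≈ 70.711, ∠ = arctan(50/50) ≈ 45.00°
|H| = 1000 / 3541.9 ≈ 0.28233
Gain = 20 log₁₀(0.28233) ≈ -10.98 dB
∠H = 0.00° − 131.57° = -131.57°

ω = 3: 13.5 dB, -48.4°; ω = 50: -11.0 dB, -131.6°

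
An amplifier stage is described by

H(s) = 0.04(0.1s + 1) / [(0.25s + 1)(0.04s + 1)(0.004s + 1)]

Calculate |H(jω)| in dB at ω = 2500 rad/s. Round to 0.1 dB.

At ω = 2500 rad/s:
zero (1 + j2500·0.1) = 1 + j250 → |·| ≈ 250, ∠ ≈ 89.77°
pole (1 + j2500·0.25) = 1 + j625 → |·| ≈ 625, ∠ ≈ 89.91°
pole (1 + j2500·0.04) = 1 + j100 → |·| ≈ 100, ∠ ≈ 89.43°
pole (1 + j2500·0.004) = 1 + j10 → |·| ≈ 10.05, ∠ ≈ 84.29°
|H| = 0.04 · 250 / (625 · 100 · 10.05) ≈ 1.592e-05
Gain = 20 log₁₀(1.592e-05) ≈ -95.96 dB

-96.0 dB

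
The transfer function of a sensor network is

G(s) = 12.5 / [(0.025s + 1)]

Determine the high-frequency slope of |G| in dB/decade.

-20 dB/decade

Each pole contributes −20 dB/decade at high frequency; each zero contributes +20 dB/decade.
Net: 0 zero(s) − 1 pole(s) → -20 dB/decade.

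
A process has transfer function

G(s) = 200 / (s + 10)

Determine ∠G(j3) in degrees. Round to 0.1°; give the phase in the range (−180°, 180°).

At s = jω = j3:
pole (s+10): 10 + j3 → |·| = √(10²+3²) = √109 ≈ 10.44, ∠ = arctan(3/10) ≈ 16.70°
∠G = 0.00° − 16.70° = -16.70°

-16.7°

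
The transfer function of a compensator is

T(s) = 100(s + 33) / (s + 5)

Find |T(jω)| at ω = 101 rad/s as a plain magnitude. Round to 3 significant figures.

105

At s = jω = j101:
zero (s+33): 33 + j101 → |·| = √(33²+101²) = √11290 ≈ 106.25, ∠ = arctan(101/33) ≈ 71.91°
pole (s+5): 5 + j101 → |·| = √(5²+101²) = √10226 ≈ 101.12, ∠ = arctan(101/5) ≈ 87.17°
|T| = 100 · 106.25 / 101.12 ≈ 105.07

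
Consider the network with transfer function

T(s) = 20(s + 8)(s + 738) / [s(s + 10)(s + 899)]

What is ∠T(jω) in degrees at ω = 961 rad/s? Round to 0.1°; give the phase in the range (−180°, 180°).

At s = jω = j961:
zero (s+8): 8 + j961 → |·| = √(8²+961²) = √923585 ≈ 961.03, ∠ = arctan(961/8) ≈ 89.52°
zero (s+738): 738 + j961 → |·| = √(738²+961²) = √1468165 ≈ 1211.7, ∠ = arctan(961/738) ≈ 52.48°
pole (s+10): 10 + j961 → |·| = √(10²+961²) = √923621 ≈ 961.05, ∠ = arctan(961/10) ≈ 89.40°
pole (s+899): 899 + j961 → |·| = √(899²+961²) = √1731722 ≈ 1315.9, ∠ = arctan(961/899) ≈ 46.91°
pole at origin: |s| = 961, ∠ = 90.00° (in denominator)
∠T = 142.00° − 226.31° = -84.31°

-84.3°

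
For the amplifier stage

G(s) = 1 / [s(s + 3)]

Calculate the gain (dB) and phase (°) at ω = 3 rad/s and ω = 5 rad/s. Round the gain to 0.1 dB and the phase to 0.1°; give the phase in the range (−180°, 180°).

At s = jω = j3:
pole (s+3): 3 + j3 → |·| = √(3²+3²) = √18 ≈ 4.2426, ∠ = arctan(3/3) ≈ 45.00°
pole at origin: |s| = 3, ∠ = 90.00° (in denominator)
|G| = 1 / 12.728 ≈ 0.078567
Gain = 20 log₁₀(0.078567) ≈ -22.10 dB
∠G = 0.00° − 135.00° = -135.00°

At s = jω = j5:
pole (s+3): 3 + j5 → |·| = √(3²+5²) = √34 ≈ 5.831, ∠ = arctan(5/3) ≈ 59.04°
pole at origin: |s| = 5, ∠ = 90.00° (in denominator)
|G| = 1 / 29.155 ≈ 0.034299
Gain = 20 log₁₀(0.034299) ≈ -29.29 dB
∠G = 0.00° − 149.04° = -149.04°

ω = 3: -22.1 dB, -135.0°; ω = 5: -29.3 dB, -149.0°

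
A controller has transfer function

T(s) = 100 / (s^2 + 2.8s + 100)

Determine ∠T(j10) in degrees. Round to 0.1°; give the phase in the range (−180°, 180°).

At s = jω = j10:
quadratic: (j10)² + 2.8·j10 + 100 = 0 + j28 → |·| ≈ 28, ∠ ≈ 90.00°
∠T = 0.00° − 90.00° = -90.00°

-90.0°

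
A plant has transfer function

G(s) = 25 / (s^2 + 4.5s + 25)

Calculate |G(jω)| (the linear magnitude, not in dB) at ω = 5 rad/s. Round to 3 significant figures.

1.11

At s = jω = j5:
quadratic: (j5)² + 4.5·j5 + 25 = 0 + j22.5 → |·| ≈ 22.5, ∠ ≈ 90.00°
|G| = 25 / 22.5 ≈ 1.1111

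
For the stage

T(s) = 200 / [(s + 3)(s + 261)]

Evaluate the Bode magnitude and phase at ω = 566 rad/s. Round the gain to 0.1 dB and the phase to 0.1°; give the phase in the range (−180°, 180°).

-64.9 dB, -154.9°

At s = jω = j566:
pole (s+3): 3 + j566 → |·| = √(3²+566²) = √320365 ≈ 566.01, ∠ = arctan(566/3) ≈ 89.70°
pole (s+261): 261 + j566 → |·| = √(261²+566²) = √388477 ≈ 623.28, ∠ = arctan(566/261) ≈ 65.24°
|T| = 200 / 3.5278e+05 ≈ 0.00056693
Gain = 20 log₁₀(0.00056693) ≈ -64.93 dB
∠T = 0.00° − 154.94° = -154.94°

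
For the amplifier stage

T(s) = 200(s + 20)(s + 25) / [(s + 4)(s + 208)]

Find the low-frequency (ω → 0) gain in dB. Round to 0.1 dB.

T(0) = 200·20·25 / (4·208) ≈ 120.19
20 log₁₀(120.19) ≈ 41.60 dB

41.6 dB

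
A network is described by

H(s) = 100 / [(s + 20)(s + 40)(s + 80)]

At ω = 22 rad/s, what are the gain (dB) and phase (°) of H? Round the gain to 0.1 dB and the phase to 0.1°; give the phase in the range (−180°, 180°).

At s = jω = j22:
pole (s+20): 20 + j22 → |·| = √(20²+22²) = √884 ≈ 29.732, ∠ = arctan(22/20) ≈ 47.73°
pole (s+40): 40 + j22 → |·| = √(40²+22²) = √2084 ≈ 45.651, ∠ = arctan(22/40) ≈ 28.81°
pole (s+80): 80 + j22 → |·| = √(80²+22²) = √6884 ≈ 82.97, ∠ = arctan(22/80) ≈ 15.38°
|H| = 100 / 1.1261e+05 ≈ 0.00088802
Gain = 20 log₁₀(0.00088802) ≈ -61.03 dB
∠H = 0.00° − 91.92° = -91.92°

-61.0 dB, -91.9°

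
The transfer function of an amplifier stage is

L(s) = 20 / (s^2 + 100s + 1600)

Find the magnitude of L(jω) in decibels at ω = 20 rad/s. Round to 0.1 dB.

Substitute s = j20:
Numerator: 20 = 20 + j0
Denominator: (j20)^2 + 100(j20) + 1600 = 1200 + j2000
|N| = √(20² + 0²) ≈ 20, ∠N ≈ 0.00°
|D| = √(1200² + 2000²) ≈ 2332.4, ∠D ≈ 59.04°
|L| = 20 / 2332.4 ≈ 0.0085749
Gain = 20 log₁₀(0.0085749) ≈ -41.34 dB

-41.3 dB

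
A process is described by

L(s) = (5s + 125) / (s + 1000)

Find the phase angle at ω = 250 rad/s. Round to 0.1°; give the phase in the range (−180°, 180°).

70.3°

Substitute s = j250:
Numerator: 5(j250) + 125 = 125 + j1250
Denominator: (j250) + 1000 = 1000 + j250
|N| = √(125² + 1250²) ≈ 1256.2, ∠N ≈ 84.29°
|D| = √(1000² + 250²) ≈ 1030.8, ∠D ≈ 14.04°
∠L = 84.29° − 14.04° = 70.25°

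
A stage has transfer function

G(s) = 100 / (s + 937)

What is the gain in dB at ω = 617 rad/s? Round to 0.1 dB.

Substitute s = j617:
Numerator: 100 = 100 + j0
Denominator: (j617) + 937 = 937 + j617
|N| = √(100² + 0²) ≈ 100, ∠N ≈ 0.00°
|D| = √(937² + 617²) ≈ 1121.9, ∠D ≈ 33.36°
|G| = 100 / 1121.9 ≈ 0.089135
Gain = 20 log₁₀(0.089135) ≈ -21.00 dB

-21.0 dB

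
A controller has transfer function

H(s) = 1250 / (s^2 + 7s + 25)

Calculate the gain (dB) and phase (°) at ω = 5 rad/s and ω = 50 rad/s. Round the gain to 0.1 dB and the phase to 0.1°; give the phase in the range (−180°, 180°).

At s = jω = j5:
quadratic: (j5)² + 7·j5 + 25 = 0 + j35 → |·| ≈ 35, ∠ ≈ 90.00°
|H| = 1250 / 35 ≈ 35.714
Gain = 20 log₁₀(35.714) ≈ 31.06 dB
∠H = 0.00° − 90.00° = -90.00°

At s = jω = j50:
quadratic: (j50)² + 7·j50 + 25 = -2475 + j350 → |·| ≈ 2499.6, ∠ ≈ 171.95°
|H| = 1250 / 2499.6 ≈ 0.50008
Gain = 20 log₁₀(0.50008) ≈ -6.02 dB
∠H = 0.00° − 171.95° = -171.95°

ω = 5: 31.1 dB, -90.0°; ω = 50: -6.0 dB, -172.0°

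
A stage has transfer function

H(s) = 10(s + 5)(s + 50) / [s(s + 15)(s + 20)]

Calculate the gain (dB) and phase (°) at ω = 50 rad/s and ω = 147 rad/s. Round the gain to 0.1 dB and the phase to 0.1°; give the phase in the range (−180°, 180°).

At s = jω = j50:
zero (s+5): 5 + j50 → |·| = √(5²+50²) = √2525 ≈ 50.249, ∠ = arctan(50/5) ≈ 84.29°
zero (s+50): 50 + j50 → |·| = √(50²+50²) = √5000 ≈ 70.711, ∠ = arctan(50/50) ≈ 45.00°
pole (s+15): 15 + j50 → |·| = √(15²+50²) = √2725 ≈ 52.202, ∠ = arctan(50/15) ≈ 73.30°
pole (s+20): 20 + j50 → |·| = √(20²+50²) = √2900 ≈ 53.852, ∠ = arctan(50/20) ≈ 68.20°
pole at origin: |s| = 50, ∠ = 90.00° (in denominator)
|H| = 10 · 3553.2 / 1.4056e+05 ≈ 0.25279
Gain = 20 log₁₀(0.25279) ≈ -11.94 dB
∠H = 129.29° − 231.50° = -102.21°

At s = jω = j147:
zero (s+5): 5 + j147 → |·| = √(5²+147²) = √21634 ≈ 147.09, ∠ = arctan(147/5) ≈ 88.05°
zero (s+50): 50 + j147 → |·| = √(50²+147²) = √24109 ≈ 155.27, ∠ = arctan(147/50) ≈ 71.21°
pole (s+15): 15 + j147 → |·| = √(15²+147²) = √21834 ≈ 147.76, ∠ = arctan(147/15) ≈ 84.17°
pole (s+20): 20 + j147 → |·| = √(20²+147²) = √22009 ≈ 148.35, ∠ = arctan(147/20) ≈ 82.25°
pole at origin: |s| = 147, ∠ = 90.00° (in denominator)
|H| = 10 · 22839 / 3.2223e+06 ≈ 0.070878
Gain = 20 log₁₀(0.070878) ≈ -22.99 dB
∠H = 159.26° − 256.42° = -97.16°

ω = 50: -11.9 dB, -102.2°; ω = 147: -23.0 dB, -97.2°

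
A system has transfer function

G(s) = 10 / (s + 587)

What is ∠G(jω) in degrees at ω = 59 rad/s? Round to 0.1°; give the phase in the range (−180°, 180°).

-5.7°

Substitute s = j59:
Numerator: 10 = 10 + j0
Denominator: (j59) + 587 = 587 + j59
|N| = √(10² + 0²) ≈ 10, ∠N ≈ 0.00°
|D| = √(587² + 59²) ≈ 589.96, ∠D ≈ 5.74°
∠G = 0.00° − 5.74° = -5.74°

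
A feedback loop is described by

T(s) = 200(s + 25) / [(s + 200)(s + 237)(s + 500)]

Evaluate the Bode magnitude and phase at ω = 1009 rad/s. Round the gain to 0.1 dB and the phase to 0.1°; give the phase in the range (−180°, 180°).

At s = jω = j1009:
zero (s+25): 25 + j1009 → |·| = √(25²+1009²) = √1018706 ≈ 1009.3, ∠ = arctan(1009/25) ≈ 88.58°
pole (s+200): 200 + j1009 → |·| = √(200²+1009²) = √1058081 ≈ 1028.6, ∠ = arctan(1009/200) ≈ 78.79°
pole (s+237): 237 + j1009 → |·| = √(237²+1009²) = √1074250 ≈ 1036.5, ∠ = arctan(1009/237) ≈ 76.78°
pole (s+500): 500 + j1009 → |·| = √(500²+1009²) = √1268081 ≈ 1126.1, ∠ = arctan(1009/500) ≈ 63.64°
|T| = 200 · 1009.3 / 1.2006e+09 ≈ 0.00016813
Gain = 20 log₁₀(0.00016813) ≈ -75.49 dB
∠T = 88.58° − 219.21° = -130.63°

-75.5 dB, -130.6°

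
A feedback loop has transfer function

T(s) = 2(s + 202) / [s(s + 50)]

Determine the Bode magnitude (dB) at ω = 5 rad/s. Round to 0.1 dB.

4.1 dB

At s = jω = j5:
zero (s+202): 202 + j5 → |·| = √(202²+5²) = √40829 ≈ 202.06, ∠ = arctan(5/202) ≈ 1.42°
pole (s+50): 50 + j5 → |·| = √(50²+5²) = √2525 ≈ 50.249, ∠ = arctan(5/50) ≈ 5.71°
pole at origin: |s| = 5, ∠ = 90.00° (in denominator)
|T| = 2 · 202.06 / 251.25 ≈ 1.6084
Gain = 20 log₁₀(1.6084) ≈ 4.13 dB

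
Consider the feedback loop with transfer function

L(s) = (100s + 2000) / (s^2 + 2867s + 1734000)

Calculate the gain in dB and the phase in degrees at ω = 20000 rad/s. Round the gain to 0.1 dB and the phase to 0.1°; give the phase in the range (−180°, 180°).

-46.1 dB, -81.9°

Substitute s = j20000:
Numerator: 100(j20000) + 2000 = 2000 + j2000000
Denominator: (j20000)^2 + 2867(j20000) + 1734000 = -398266000 + j57340000
|N| = √(2000² + 2000000²) ≈ 2e+06, ∠N ≈ 89.94°
|D| = √(398266000² + 57340000²) ≈ 4.0237e+08, ∠D ≈ 171.81°
|L| = 2e+06 / 4.0237e+08 ≈ 0.0049705
Gain = 20 log₁₀(0.0049705) ≈ -46.07 dB
∠L = 89.94° − 171.81° = -81.87°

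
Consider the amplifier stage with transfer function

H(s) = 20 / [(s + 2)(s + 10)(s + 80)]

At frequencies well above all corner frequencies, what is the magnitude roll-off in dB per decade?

Each pole contributes −20 dB/decade at high frequency; each zero contributes +20 dB/decade.
Net: 0 zero(s) − 3 pole(s) → -60 dB/decade.

-60 dB/decade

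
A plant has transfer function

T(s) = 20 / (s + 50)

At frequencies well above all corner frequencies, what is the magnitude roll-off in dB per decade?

-20 dB/decade

Each pole contributes −20 dB/decade at high frequency; each zero contributes +20 dB/decade.
Net: 0 zero(s) − 1 pole(s) → -20 dB/decade.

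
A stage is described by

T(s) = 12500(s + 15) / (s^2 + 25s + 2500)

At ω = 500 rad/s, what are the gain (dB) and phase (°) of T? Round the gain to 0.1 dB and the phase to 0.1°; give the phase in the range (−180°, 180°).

At s = jω = j500:
zero (s+15): 15 + j500 → |·| = √(15²+500²) = √250225 ≈ 500.22, ∠ = arctan(500/15) ≈ 88.28°
quadratic: (j500)² + 25·j500 + 2500 = -247500 + j12500 → |·| ≈ 2.4782e+05, ∠ ≈ 177.11°
|T| = 12500 · 500.22 / 2.4782e+05 ≈ 25.231
Gain = 20 log₁₀(25.231) ≈ 28.04 dB
∠T = 88.28° − 177.11° = -88.83°

28.0 dB, -88.8°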